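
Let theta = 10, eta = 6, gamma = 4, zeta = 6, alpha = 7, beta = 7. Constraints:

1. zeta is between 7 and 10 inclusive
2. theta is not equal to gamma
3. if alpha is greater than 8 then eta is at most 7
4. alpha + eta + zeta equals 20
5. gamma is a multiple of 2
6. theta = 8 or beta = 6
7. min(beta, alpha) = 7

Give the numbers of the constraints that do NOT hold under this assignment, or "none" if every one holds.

1. zeta = 6 is outside [7, 10]  ✗
2. theta = 10, gamma = 4; distinct  ✓
3. alpha = 7, not > 8; antecedent false, conditional vacuously true  ✓
4. alpha + eta + zeta = 7 + 6 + 6 = 19, not 20  ✗
5. 4 / 2 = 2, so 2 divides 4  ✓
6. theta = 10 ≠ 8 and beta = 7 ≠ 6; both disjuncts false  ✗
7. min(7, 7) = 7  ✓

Constraints 1, 4, and 6 do not hold.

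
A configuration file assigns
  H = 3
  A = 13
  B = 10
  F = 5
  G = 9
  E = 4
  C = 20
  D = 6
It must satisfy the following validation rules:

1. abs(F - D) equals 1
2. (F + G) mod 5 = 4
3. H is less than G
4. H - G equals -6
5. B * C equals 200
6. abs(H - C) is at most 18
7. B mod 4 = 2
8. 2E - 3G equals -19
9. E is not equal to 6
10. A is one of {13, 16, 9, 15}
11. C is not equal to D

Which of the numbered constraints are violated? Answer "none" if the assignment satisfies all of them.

All constraints are satisfied.

1. abs(5 - 6) = 1  ✔
2. F + G = 14; 14 mod 5 = 4  ✔
3. H = 3, G = 9; 3 < 9  ✔
4. H - G = 3 - 9 = -6  ✔
5. B * C = 10 * 20 = 200  ✔
6. abs(3 - 20) = 17; 17 ≤ 18  ✔
7. 10 mod 4 = 2  ✔
8. 2E - 3G = 2(4) - 3(9) = -19  ✔
9. E = 4, and 4 ≠ 6  ✔
10. A = 13 is in {13, 16, 9, 15}  ✔
11. C = 20, D = 6; distinct  ✔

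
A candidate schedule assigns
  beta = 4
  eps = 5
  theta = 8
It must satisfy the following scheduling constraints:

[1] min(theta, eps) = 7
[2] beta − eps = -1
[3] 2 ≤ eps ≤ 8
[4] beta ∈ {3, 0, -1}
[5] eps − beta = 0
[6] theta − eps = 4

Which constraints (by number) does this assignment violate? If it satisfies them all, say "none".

[1] min(8, 5) = 5, not 7 — violated.
[2] beta − eps = 4 − 5 = -1 — satisfied.
[3] eps = 5 lies in [2, 8] — satisfied.
[4] beta = 4 is not in {3, 0, -1} — violated.
[5] eps − beta = 5 − 4 = 1, not 0 — violated.
[6] theta − eps = 8 − 5 = 3, not 4 — violated.

Constraints 1, 4, 5, and 6 do not hold.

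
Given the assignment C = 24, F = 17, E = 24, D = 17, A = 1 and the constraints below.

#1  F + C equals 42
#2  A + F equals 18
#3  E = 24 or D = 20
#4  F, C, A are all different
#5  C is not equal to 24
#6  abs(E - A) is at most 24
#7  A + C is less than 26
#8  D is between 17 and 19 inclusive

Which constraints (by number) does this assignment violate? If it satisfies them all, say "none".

#1 F + C = 17 + 24 = 41, not 42 — violated.
#2 A + F = 1 + 17 = 18 — satisfied.
#3 E = 24 = 24 (first disjunct) — satisfied.
#4 values 17, 24, 1 are pairwise distinct — satisfied.
#5 C = 24, but 24 is required to differ — violated.
#6 abs(24 - 1) = 23; 23 ≤ 24 — satisfied.
#7 A + C = 1 + 24 = 25; 25 < 26 — satisfied.
#8 D = 17 lies in [17, 19] — satisfied.

Constraints 1 and 5 are violated.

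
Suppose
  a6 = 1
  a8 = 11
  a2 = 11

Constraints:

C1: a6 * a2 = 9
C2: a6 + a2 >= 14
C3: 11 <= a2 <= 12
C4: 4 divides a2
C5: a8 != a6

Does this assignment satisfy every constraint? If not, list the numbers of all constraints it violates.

C1: a6 * a2 = 1 * 11 = 11, not 9 — does not hold.
C2: a6 + a2 = 1 + 11 = 12; 12 < 14, bound 14 not met — does not hold.
C3: a2 = 11 lies in [11, 12] — holds.
C4: 11 = 4*2 + 3, so 4 does not divide 11 — does not hold.
C5: a8 = 11, a6 = 1; distinct — holds.

The assignment fails constraints 1, 2, 4.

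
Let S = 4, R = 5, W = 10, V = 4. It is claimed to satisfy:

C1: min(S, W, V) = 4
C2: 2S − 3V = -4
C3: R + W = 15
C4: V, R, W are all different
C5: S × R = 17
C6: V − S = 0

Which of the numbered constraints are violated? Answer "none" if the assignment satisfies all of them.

The assignment fails constraint 5.

C1: min(4, 10, 4) = 4 — satisfied.
C2: 2S − 3V = 2(4) − 3(4) = -4 — satisfied.
C3: R + W = 5 + 10 = 15 — satisfied.
C4: values 4, 5, 10 are pairwise distinct — satisfied.
C5: S × R = 4 × 5 = 20, not 17 — violated.
C6: V − S = 4 − 4 = 0 — satisfied.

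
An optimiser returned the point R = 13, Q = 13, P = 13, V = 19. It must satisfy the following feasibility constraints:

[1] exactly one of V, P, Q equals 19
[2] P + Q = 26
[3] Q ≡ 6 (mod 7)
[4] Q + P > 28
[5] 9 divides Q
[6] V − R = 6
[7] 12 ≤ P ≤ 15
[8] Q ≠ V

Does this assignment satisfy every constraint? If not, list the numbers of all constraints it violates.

[1] V=19, P=13, Q=13; 1 of them equals 19  ✔
[2] P + Q = 13 + 13 = 26  ✔
[3] 13 mod 7 = 6  ✔
[4] Q + P = 13 + 13 = 26; 26 ≤ 28, bound 28 not met  ✘
[5] 13 = 9×1 + 4, so 9 does not divide 13  ✘
[6] V − R = 19 − 13 = 6  ✔
[7] P = 13 lies in [12, 15]  ✔
[8] Q = 13, V = 19; distinct  ✔

Constraints 4 and 5 are violated.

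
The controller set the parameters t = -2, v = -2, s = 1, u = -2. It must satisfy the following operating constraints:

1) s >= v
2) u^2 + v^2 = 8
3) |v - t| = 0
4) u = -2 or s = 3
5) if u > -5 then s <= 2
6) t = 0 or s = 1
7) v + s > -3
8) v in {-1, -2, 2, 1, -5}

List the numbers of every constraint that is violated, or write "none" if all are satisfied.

None — every constraint holds.

1) s = 1, v = -2; 1 ≥ -2 — holds.
2) u^2 + v^2 = (-2)^2 + (-2)^2 = 4 + 4 = 8 — holds.
3) |-2 - (-2)| = 0 — holds.
4) u = -2 = -2 (first disjunct) — holds.
5) u = -2 > -5, so we need s ≤ 2; s = 1 ≤ 2 — holds.
6) t = -2 ≠ 0, but s = 1 = 1 (second disjunct) — holds.
7) v + s = -2 + 1 = -1; -1 > -3 — holds.
8) v = -2 is in {-1, -2, 2, 1, -5} — holds.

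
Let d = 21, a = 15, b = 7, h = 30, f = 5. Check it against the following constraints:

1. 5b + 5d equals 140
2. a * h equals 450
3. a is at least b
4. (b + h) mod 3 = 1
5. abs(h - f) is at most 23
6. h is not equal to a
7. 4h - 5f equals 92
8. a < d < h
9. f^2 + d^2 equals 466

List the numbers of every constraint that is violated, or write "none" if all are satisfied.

No — constraints 5 and 7 are not satisfied.

1. 5b + 5d = 5(7) + 5(21) = 140 — satisfied.
2. a * h = 15 * 30 = 450 — satisfied.
3. a = 15, b = 7; 15 ≥ 7 — satisfied.
4. b + h = 37; 37 mod 3 = 1 — satisfied.
5. abs(30 - 5) = 25; 25 > 23, exceeds bound 23 — violated.
6. h = 30, a = 15; distinct — satisfied.
7. 4h - 5f = 4(30) - 5(5) = 95, not 92 — violated.
8. values 15 < 21 < 30 — satisfied.
9. f^2 + d^2 = 5^2 + 21^2 = 25 + 441 = 466 — satisfied.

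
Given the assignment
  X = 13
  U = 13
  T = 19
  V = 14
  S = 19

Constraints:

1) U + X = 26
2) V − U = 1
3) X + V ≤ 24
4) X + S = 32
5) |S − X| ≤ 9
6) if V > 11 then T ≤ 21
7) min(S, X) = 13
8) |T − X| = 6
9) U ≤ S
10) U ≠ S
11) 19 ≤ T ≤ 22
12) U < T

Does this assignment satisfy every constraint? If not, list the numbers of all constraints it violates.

Violated: 3.

1) U + X = 13 + 13 = 26  true
2) V − U = 14 − 13 = 1  true
3) X + V = 13 + 14 = 27; 27 > 24, bound 24 not met  false
4) X + S = 13 + 19 = 32  true
5) |19 − 13| = 6; 6 ≤ 9  true
6) V = 14 > 11, so we need T ≤ 21; T = 19 ≤ 21  true
7) min(19, 13) = 13  true
8) |19 − 13| = 6  true
9) U = 13, S = 19; 13 ≤ 19  true
10) U = 13, S = 19; distinct  true
11) T = 19 lies in [19, 22]  true
12) U = 13, T = 19; 13 < 19  true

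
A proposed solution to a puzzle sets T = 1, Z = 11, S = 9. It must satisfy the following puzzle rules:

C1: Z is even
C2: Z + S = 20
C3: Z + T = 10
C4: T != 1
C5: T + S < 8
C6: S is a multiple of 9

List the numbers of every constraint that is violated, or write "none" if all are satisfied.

Violated: 1, 3, 4, and 5.

C1: Z = 11 is odd — fails.
C2: Z + S = 11 + 9 = 20 — holds.
C3: Z + T = 11 + 1 = 12, not 10 — fails.
C4: T = 1, but 1 is required to differ — fails.
C5: T + S = 1 + 9 = 10; 10 ≥ 8, bound 8 not met — fails.
C6: 9 / 9 = 1, so 9 divides 9 — holds.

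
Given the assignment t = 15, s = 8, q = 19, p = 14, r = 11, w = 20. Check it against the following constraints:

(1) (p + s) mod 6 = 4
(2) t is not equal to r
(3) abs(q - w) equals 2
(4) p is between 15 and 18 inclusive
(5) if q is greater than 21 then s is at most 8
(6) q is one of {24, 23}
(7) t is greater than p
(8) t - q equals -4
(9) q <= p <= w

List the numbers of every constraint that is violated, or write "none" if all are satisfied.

Violated: 3, 4, 6, 9.

(1) p + s = 22; 22 mod 6 = 4 — OK.
(2) t = 15, r = 11; distinct — OK.
(3) abs(19 - 20) = 1, not 2 — violated.
(4) p = 14 is outside [15, 18] — violated.
(5) q = 19, not > 21; antecedent false, conditional vacuously true — OK.
(6) q = 19 is not in {24, 23} — violated.
(7) t = 15, p = 14; 15 > 14 — OK.
(8) t - q = 15 - 19 = -4 — OK.
(9) values 19, 14, 20; q = 19 is not <= p = 14 — violated.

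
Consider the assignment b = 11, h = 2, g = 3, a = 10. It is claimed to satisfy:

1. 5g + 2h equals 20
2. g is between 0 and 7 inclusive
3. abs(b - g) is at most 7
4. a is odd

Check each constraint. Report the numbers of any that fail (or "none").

Constraints 1, 3, 4 are violated.

1. 5g + 2h = 5(3) + 2(2) = 19, not 20 — violated.
2. g = 3 lies in [0, 7] — satisfied.
3. abs(11 - 3) = 8; 8 > 7, exceeds bound 7 — violated.
4. a = 10 is even — violated.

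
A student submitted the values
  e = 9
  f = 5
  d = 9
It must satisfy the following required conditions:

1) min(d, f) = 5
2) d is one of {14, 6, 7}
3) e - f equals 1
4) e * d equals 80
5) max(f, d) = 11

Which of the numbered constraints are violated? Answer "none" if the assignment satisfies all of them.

1) min(9, 5) = 5 — OK.
2) d = 9 is not in {14, 6, 7} — violated.
3) e - f = 9 - 5 = 4, not 1 — violated.
4) e * d = 9 * 9 = 81, not 80 — violated.
5) max(5, 9) = 9, not 11 — violated.

Constraints 2, 3, 4, and 5 are violated.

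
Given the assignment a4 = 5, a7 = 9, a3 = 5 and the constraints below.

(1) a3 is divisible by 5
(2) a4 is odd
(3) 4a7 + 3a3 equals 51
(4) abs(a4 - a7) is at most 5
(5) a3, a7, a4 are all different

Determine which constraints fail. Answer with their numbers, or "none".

Constraint 5 does not hold.

(1) 5 / 5 = 1, so 5 divides 5 — holds.
(2) a4 = 5 is odd — holds.
(3) 4a7 + 3a3 = 4(9) + 3(5) = 51 — holds.
(4) abs(5 - 9) = 4; 4 ≤ 5 — holds.
(5) a3 = a4 = 5, not all different — fails.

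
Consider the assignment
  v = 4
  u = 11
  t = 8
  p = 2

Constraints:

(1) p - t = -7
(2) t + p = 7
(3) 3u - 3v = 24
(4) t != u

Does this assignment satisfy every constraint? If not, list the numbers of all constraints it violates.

Constraints 1, 2, 3 do not hold.

(1) p - t = 2 - 8 = -6, not -7 — violated.
(2) t + p = 8 + 2 = 10, not 7 — violated.
(3) 3u - 3v = 3(11) - 3(4) = 21, not 24 — violated.
(4) t = 8, u = 11; distinct — satisfied.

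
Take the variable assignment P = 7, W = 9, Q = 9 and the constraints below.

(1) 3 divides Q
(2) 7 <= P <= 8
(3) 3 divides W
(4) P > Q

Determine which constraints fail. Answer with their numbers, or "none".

The assignment fails constraint 4.

(1) 9 / 3 = 3, so 3 divides 9 — holds.
(2) P = 7 lies in [7, 8] — holds.
(3) 9 / 3 = 3, so 3 divides 9 — holds.
(4) P = 7, Q = 9; 7 ≤ 9 (want >) — does not hold.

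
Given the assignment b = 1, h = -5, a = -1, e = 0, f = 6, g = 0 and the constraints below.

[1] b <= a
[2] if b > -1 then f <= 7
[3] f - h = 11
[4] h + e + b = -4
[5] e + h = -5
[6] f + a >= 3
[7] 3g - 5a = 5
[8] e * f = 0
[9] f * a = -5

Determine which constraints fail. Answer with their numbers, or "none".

Violated: 1, 9.

[1] b = 1, a = -1; 1 > -1 (want ≤) — fails.
[2] b = 1 > -1, so we need f ≤ 7; f = 6 ≤ 7 — holds.
[3] f - h = 6 - (-5) = 11 — holds.
[4] h + e + b = -5 + 0 + 1 = -4 — holds.
[5] e + h = 0 + (-5) = -5 — holds.
[6] f + a = 6 + (-1) = 5; 5 ≥ 3 — holds.
[7] 3g - 5a = 3(0) - 5(-1) = 5 — holds.
[8] e * f = 0 * 6 = 0 — holds.
[9] f * a = 6 * (-1) = -6, not -5 — fails.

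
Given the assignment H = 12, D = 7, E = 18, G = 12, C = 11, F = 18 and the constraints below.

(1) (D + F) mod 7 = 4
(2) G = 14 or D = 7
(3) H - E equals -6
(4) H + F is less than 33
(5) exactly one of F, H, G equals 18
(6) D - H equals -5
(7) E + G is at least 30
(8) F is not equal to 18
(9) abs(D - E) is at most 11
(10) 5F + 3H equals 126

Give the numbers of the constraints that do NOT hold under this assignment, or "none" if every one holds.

(1) D + F = 25; 25 mod 7 = 4  ✔
(2) G = 12 ≠ 14, but D = 7 = 7 (second disjunct)  ✔
(3) H - E = 12 - 18 = -6  ✔
(4) H + F = 12 + 18 = 30; 30 < 33  ✔
(5) F=18, H=12, G=12; 1 of them equals 18  ✔
(6) D - H = 7 - 12 = -5  ✔
(7) E + G = 18 + 12 = 30; 30 ≥ 30  ✔
(8) F = 18, but 18 is required to differ  ✘
(9) abs(7 - 18) = 11; 11 ≤ 11  ✔
(10) 5F + 3H = 5(18) + 3(12) = 126  ✔

No — constraint 8 is not satisfied.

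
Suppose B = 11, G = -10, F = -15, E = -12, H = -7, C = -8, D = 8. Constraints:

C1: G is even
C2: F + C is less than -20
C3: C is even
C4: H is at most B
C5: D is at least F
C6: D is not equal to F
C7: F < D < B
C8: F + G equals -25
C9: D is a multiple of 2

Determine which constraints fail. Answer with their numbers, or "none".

C1: G = -10 is even — holds.
C2: F + C = -15 + (-8) = -23; -23 < -20 — holds.
C3: C = -8 is even — holds.
C4: H = -7, B = 11; -7 ≤ 11 — holds.
C5: D = 8, F = -15; 8 ≥ -15 — holds.
C6: D = 8, F = -15; distinct — holds.
C7: values -15 < 8 < 11 — holds.
C8: F + G = -15 + (-10) = -25 — holds.
C9: 8 / 2 = 4, so 2 divides 8 — holds.

Yes — all constraints hold.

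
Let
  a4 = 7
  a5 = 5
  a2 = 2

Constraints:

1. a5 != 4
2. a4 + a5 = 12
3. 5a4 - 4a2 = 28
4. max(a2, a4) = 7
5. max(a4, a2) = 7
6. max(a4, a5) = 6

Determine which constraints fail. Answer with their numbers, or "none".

1. a5 = 5, and 5 ≠ 4 — OK.
2. a4 + a5 = 7 + 5 = 12 — OK.
3. 5a4 - 4a2 = 5(7) - 4(2) = 27, not 28 — violated.
4. max(2, 7) = 7 — OK.
5. max(7, 2) = 7 — OK.
6. max(7, 5) = 7, not 6 — violated.

Constraints 3 and 6 do not hold.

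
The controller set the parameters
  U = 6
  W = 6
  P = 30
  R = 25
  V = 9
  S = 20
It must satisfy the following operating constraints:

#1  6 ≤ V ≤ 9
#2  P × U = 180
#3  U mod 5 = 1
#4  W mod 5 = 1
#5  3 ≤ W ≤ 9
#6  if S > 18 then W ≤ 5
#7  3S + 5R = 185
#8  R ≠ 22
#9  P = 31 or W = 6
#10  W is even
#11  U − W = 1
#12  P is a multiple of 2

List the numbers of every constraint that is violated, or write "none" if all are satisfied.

#1 V = 9 lies in [6, 9]  yes
#2 P × U = 30 × 6 = 180  yes
#3 6 mod 5 = 1  yes
#4 6 mod 5 = 1  yes
#5 W = 6 lies in [3, 9]  yes
#6 S = 20 > 18, so we need W ≤ 5; but W = 6 > 5  no
#7 3S + 5R = 3(20) + 5(25) = 185  yes
#8 R = 25, and 25 ≠ 22  yes
#9 P = 30 ≠ 31, but W = 6 = 6 (second disjunct)  yes
#10 W = 6 is even  yes
#11 U − W = 6 − 6 = 0, not 1  no
#12 30 / 2 = 15, so 2 divides 30  yes

Violated: 6 and 11.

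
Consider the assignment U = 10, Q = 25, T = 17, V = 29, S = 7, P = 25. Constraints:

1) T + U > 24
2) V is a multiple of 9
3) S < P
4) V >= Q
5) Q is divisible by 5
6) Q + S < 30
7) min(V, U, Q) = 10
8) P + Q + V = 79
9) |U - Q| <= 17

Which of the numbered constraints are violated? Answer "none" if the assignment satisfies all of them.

Violated: 2, 6.

1) T + U = 17 + 10 = 27; 27 > 24  ✓
2) 29 = 9*3 + 2, so 9 does not divide 29  ✗
3) S = 7, P = 25; 7 < 25  ✓
4) V = 29, Q = 25; 29 ≥ 25  ✓
5) 25 / 5 = 5, so 5 divides 25  ✓
6) Q + S = 25 + 7 = 32; 32 ≥ 30, bound 30 not met  ✗
7) min(29, 10, 25) = 10  ✓
8) P + Q + V = 25 + 25 + 29 = 79  ✓
9) |10 - 25| = 15; 15 ≤ 17  ✓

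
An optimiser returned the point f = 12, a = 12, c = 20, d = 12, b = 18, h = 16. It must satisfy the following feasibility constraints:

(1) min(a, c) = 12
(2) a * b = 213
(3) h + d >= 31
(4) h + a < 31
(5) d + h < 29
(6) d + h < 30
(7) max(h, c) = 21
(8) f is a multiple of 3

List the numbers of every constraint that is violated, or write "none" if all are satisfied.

(1) min(12, 20) = 12 — holds.
(2) a * b = 12 * 18 = 216, not 213 — fails.
(3) h + d = 16 + 12 = 28; 28 < 31, bound 31 not met — fails.
(4) h + a = 16 + 12 = 28; 28 < 31 — holds.
(5) d + h = 12 + 16 = 28; 28 < 29 — holds.
(6) d + h = 12 + 16 = 28; 28 < 30 — holds.
(7) max(16, 20) = 20, not 21 — fails.
(8) 12 / 3 = 4, so 3 divides 12 — holds.

Constraints 2, 3, 7 are violated.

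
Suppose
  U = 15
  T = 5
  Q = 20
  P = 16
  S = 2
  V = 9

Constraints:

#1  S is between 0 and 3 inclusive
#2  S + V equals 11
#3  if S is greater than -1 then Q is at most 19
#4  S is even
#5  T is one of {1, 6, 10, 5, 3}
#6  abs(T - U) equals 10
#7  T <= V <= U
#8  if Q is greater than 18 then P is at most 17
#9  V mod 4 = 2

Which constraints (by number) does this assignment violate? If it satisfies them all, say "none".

#1 S = 2 lies in [0, 3] — holds.
#2 S + V = 2 + 9 = 11 — holds.
#3 S = 2 > -1, so we need Q ≤ 19; but Q = 20 > 19 — does not hold.
#4 S = 2 is even — holds.
#5 T = 5 is in {1, 6, 10, 5, 3} — holds.
#6 abs(5 - 15) = 10 — holds.
#7 values 5 <= 9 <= 15 — holds.
#8 Q = 20 > 18, so we need P ≤ 17; P = 16 ≤ 17 — holds.
#9 9 mod 4 = 1, not 2 — does not hold.

Constraints 3 and 9 do not hold.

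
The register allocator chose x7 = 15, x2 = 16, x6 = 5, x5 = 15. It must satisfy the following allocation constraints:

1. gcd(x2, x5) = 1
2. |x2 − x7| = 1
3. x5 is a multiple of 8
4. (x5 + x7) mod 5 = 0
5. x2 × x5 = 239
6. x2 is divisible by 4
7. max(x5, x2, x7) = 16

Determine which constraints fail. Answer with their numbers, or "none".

The assignment fails constraints 3, 5.

1. gcd(16, 15) = 1 — holds.
2. |16 − 15| = 1 — holds.
3. 15 = 8×1 + 7, so 8 does not divide 15 — does not hold.
4. x5 + x7 = 30; 30 mod 5 = 0 — holds.
5. x2 × x5 = 16 × 15 = 240, not 239 — does not hold.
6. 16 / 4 = 4, so 4 divides 16 — holds.
7. max(15, 16, 15) = 16 — holds.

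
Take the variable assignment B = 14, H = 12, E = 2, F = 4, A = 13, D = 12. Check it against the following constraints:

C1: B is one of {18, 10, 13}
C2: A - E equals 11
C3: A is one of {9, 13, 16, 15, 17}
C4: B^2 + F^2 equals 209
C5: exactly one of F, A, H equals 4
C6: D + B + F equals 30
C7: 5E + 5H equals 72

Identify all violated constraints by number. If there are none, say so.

Constraints 1, 4, 7 do not hold.

C1: B = 14 is not in {18, 10, 13} — violated.
C2: A - E = 13 - 2 = 11 — OK.
C3: A = 13 is in {9, 13, 16, 15, 17} — OK.
C4: B^2 + F^2 = 14^2 + 4^2 = 196 + 16 = 212, not 209 — violated.
C5: F=4, A=13, H=12; 1 of them equals 4 — OK.
C6: D + B + F = 12 + 14 + 4 = 30 — OK.
C7: 5E + 5H = 5(2) + 5(12) = 70, not 72 — violated.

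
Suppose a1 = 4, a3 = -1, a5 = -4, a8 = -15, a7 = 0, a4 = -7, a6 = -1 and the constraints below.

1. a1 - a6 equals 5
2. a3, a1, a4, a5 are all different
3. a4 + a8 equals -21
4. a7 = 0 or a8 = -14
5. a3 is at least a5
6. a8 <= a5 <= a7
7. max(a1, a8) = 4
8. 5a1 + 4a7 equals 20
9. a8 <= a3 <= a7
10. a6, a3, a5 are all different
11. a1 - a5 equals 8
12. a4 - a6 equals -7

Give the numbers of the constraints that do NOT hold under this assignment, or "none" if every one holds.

No — constraints 3, 10, and 12 are not satisfied.

1. a1 - a6 = 4 - (-1) = 5  OK
2. values -1, 4, -7, -4 are pairwise distinct  OK
3. a4 + a8 = -7 + (-15) = -22, not -21  FAIL
4. a7 = 0 = 0 (first disjunct)  OK
5. a3 = -1, a5 = -4; -1 ≥ -4  OK
6. values -15 <= -4 <= 0  OK
7. max(4, -15) = 4  OK
8. 5a1 + 4a7 = 5(4) + 4(0) = 20  OK
9. values -15 <= -1 <= 0  OK
10. a6 = a3 = -1, not all different  FAIL
11. a1 - a5 = 4 - (-4) = 8  OK
12. a4 - a6 = -7 - (-1) = -6, not -7  FAIL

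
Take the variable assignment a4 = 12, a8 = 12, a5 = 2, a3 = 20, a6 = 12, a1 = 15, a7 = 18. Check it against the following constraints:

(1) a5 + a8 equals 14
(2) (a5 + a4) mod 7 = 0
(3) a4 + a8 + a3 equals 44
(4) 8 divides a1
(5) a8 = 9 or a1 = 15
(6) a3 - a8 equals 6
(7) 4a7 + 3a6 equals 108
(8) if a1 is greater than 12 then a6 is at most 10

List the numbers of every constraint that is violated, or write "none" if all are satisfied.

(1) a5 + a8 = 2 + 12 = 14 — holds.
(2) a5 + a4 = 14; 14 mod 7 = 0 — holds.
(3) a4 + a8 + a3 = 12 + 12 + 20 = 44 — holds.
(4) 15 = 8*1 + 7, so 8 does not divide 15 — fails.
(5) a8 = 12 ≠ 9, but a1 = 15 = 15 (second disjunct) — holds.
(6) a3 - a8 = 20 - 12 = 8, not 6 — fails.
(7) 4a7 + 3a6 = 4(18) + 3(12) = 108 — holds.
(8) a1 = 15 > 12, so we need a6 ≤ 10; but a6 = 12 > 10 — fails.

The assignment fails constraints 4, 6, 8.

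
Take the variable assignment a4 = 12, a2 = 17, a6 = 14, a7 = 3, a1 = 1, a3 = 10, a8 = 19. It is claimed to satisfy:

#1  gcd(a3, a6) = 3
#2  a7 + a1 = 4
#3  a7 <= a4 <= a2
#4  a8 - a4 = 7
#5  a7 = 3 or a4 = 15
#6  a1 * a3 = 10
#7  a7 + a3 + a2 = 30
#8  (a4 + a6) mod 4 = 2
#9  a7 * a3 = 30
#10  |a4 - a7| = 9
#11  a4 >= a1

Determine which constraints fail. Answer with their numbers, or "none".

The assignment fails constraint 1.

#1 gcd(10, 14) = 2, not 3  FAIL
#2 a7 + a1 = 3 + 1 = 4  OK
#3 values 3 <= 12 <= 17  OK
#4 a8 - a4 = 19 - 12 = 7  OK
#5 a7 = 3 = 3 (first disjunct)  OK
#6 a1 * a3 = 1 * 10 = 10  OK
#7 a7 + a3 + a2 = 3 + 10 + 17 = 30  OK
#8 a4 + a6 = 26; 26 mod 4 = 2  OK
#9 a7 * a3 = 3 * 10 = 30  OK
#10 |12 - 3| = 9  OK
#11 a4 = 12, a1 = 1; 12 ≥ 1  OK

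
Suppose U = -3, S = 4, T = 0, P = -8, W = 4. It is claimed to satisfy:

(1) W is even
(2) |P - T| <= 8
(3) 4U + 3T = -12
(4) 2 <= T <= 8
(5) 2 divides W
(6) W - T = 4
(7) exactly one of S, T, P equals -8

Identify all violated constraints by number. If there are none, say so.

The assignment fails constraint 4.

(1) W = 4 is even — satisfied.
(2) |-8 - 0| = 8; 8 ≤ 8 — satisfied.
(3) 4U + 3T = 4(-3) + 3(0) = -12 — satisfied.
(4) T = 0 is outside [2, 8] — violated.
(5) 4 / 2 = 2, so 2 divides 4 — satisfied.
(6) W - T = 4 - 0 = 4 — satisfied.
(7) S=4, T=0, P=-8; 1 of them equals -8 — satisfied.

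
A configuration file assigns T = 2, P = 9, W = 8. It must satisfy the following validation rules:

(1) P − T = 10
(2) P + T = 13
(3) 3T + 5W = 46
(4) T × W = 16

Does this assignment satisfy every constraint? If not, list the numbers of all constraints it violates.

No — constraints 1 and 2 are not satisfied.

(1) P − T = 9 − 2 = 7, not 10 — fails.
(2) P + T = 9 + 2 = 11, not 13 — fails.
(3) 3T + 5W = 3(2) + 5(8) = 46 — holds.
(4) T × W = 2 × 8 = 16 — holds.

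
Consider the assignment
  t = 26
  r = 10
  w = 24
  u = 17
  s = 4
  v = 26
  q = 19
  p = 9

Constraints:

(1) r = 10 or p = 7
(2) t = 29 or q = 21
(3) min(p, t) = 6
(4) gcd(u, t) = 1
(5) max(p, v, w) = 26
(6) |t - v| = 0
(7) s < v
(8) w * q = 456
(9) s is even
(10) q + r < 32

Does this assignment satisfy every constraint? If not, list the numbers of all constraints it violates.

(1) r = 10 = 10 (first disjunct)  true
(2) t = 26 ≠ 29 and q = 19 ≠ 21; both disjuncts false  false
(3) min(9, 26) = 9, not 6  false
(4) gcd(17, 26) = 1  true
(5) max(9, 26, 24) = 26  true
(6) |26 - 26| = 0  true
(7) s = 4, v = 26; 4 < 26  true
(8) w * q = 24 * 19 = 456  true
(9) s = 4 is even  true
(10) q + r = 19 + 10 = 29; 29 < 32  true

No — constraints 2, 3 are not satisfied.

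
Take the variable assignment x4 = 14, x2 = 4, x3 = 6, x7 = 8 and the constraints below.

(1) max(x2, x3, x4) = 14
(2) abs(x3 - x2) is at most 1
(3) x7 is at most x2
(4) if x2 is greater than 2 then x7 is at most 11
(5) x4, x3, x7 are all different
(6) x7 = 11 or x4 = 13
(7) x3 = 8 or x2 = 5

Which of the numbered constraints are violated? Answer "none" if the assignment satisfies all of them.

Constraints 2, 3, 6, 7 are violated.

(1) max(4, 6, 14) = 14 — satisfied.
(2) abs(6 - 4) = 2; 2 > 1, exceeds bound 1 — violated.
(3) x7 = 8, x2 = 4; 8 > 4 (want ≤) — violated.
(4) x2 = 4 > 2, so we need x7 ≤ 11; x7 = 8 ≤ 11 — satisfied.
(5) values 14, 6, 8 are pairwise distinct — satisfied.
(6) x7 = 8 ≠ 11 and x4 = 14 ≠ 13; both disjuncts false — violated.
(7) x3 = 6 ≠ 8 and x2 = 4 ≠ 5; both disjuncts false — violated.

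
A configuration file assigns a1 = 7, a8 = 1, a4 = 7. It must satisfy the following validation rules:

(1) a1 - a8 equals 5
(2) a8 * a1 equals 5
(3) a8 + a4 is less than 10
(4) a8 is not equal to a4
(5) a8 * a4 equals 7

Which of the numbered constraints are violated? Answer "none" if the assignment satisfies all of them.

(1) a1 - a8 = 7 - 1 = 6, not 5 — does not hold.
(2) a8 * a1 = 1 * 7 = 7, not 5 — does not hold.
(3) a8 + a4 = 1 + 7 = 8; 8 < 10 — holds.
(4) a8 = 1, a4 = 7; distinct — holds.
(5) a8 * a4 = 1 * 7 = 7 — holds.

The assignment fails constraints 1 and 2.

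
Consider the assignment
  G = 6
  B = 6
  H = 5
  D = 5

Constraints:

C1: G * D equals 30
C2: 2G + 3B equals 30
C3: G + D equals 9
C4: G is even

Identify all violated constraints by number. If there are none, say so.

Constraint 3 does not hold.

C1: G * D = 6 * 5 = 30 — satisfied.
C2: 2G + 3B = 2(6) + 3(6) = 30 — satisfied.
C3: G + D = 6 + 5 = 11, not 9 — violated.
C4: G = 6 is even — satisfied.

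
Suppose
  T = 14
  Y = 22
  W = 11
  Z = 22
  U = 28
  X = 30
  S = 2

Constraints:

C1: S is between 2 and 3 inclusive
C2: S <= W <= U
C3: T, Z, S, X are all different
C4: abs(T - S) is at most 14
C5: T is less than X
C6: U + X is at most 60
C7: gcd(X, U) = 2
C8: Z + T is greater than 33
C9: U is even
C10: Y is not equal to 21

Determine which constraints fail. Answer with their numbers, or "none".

C1: S = 2 lies in [2, 3]  ✔
C2: values 2 <= 11 <= 28  ✔
C3: values 14, 22, 2, 30 are pairwise distinct  ✔
C4: abs(14 - 2) = 12; 12 ≤ 14  ✔
C5: T = 14, X = 30; 14 < 30  ✔
C6: U + X = 28 + 30 = 58; 58 ≤ 60  ✔
C7: gcd(30, 28) = 2  ✔
C8: Z + T = 22 + 14 = 36; 36 > 33  ✔
C9: U = 28 is even  ✔
C10: Y = 22, and 22 ≠ 21  ✔

All constraints are satisfied.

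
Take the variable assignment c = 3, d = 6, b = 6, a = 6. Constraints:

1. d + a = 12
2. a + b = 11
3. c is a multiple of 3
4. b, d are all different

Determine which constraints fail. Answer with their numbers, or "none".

1. d + a = 6 + 6 = 12 — satisfied.
2. a + b = 6 + 6 = 12, not 11 — violated.
3. 3 / 3 = 1, so 3 divides 3 — satisfied.
4. b = d = 6, not all different — violated.

Constraints 2 and 4 are violated.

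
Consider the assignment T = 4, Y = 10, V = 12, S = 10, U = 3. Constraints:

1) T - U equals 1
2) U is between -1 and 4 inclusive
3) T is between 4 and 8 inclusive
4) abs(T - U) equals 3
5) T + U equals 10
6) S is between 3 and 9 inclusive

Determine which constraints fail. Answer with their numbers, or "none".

1) T - U = 4 - 3 = 1 — OK.
2) U = 3 lies in [-1, 4] — OK.
3) T = 4 lies in [4, 8] — OK.
4) abs(4 - 3) = 1, not 3 — violated.
5) T + U = 4 + 3 = 7, not 10 — violated.
6) S = 10 is outside [3, 9] — violated.

No — constraints 4, 5, and 6 are not satisfied.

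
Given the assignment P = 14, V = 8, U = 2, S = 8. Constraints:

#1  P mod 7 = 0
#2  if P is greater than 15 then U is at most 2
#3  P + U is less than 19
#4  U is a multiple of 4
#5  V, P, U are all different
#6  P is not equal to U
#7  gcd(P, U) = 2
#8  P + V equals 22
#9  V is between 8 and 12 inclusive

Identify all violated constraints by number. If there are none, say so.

#1 14 mod 7 = 0 — satisfied.
#2 P = 14, not > 15; antecedent false, conditional vacuously true — satisfied.
#3 P + U = 14 + 2 = 16; 16 < 19 — satisfied.
#4 2 = 4*0 + 2, so 4 does not divide 2 — violated.
#5 values 8, 14, 2 are pairwise distinct — satisfied.
#6 P = 14, U = 2; distinct — satisfied.
#7 gcd(14, 2) = 2 — satisfied.
#8 P + V = 14 + 8 = 22 — satisfied.
#9 V = 8 lies in [8, 12] — satisfied.

Constraint 4 does not hold.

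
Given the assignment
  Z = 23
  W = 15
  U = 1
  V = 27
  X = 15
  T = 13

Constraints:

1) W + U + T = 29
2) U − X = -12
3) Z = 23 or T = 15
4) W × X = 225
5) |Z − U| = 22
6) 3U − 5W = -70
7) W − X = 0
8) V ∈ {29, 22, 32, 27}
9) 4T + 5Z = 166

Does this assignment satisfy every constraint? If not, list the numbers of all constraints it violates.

Violated: 2, 6, and 9.

1) W + U + T = 15 + 1 + 13 = 29 — holds.
2) U − X = 1 − 15 = -14, not -12 — fails.
3) Z = 23 = 23 (first disjunct) — holds.
4) W × X = 15 × 15 = 225 — holds.
5) |23 − 1| = 22 — holds.
6) 3U − 5W = 3(1) − 5(15) = -72, not -70 — fails.
7) W − X = 15 − 15 = 0 — holds.
8) V = 27 is in {29, 22, 32, 27} — holds.
9) 4T + 5Z = 4(13) + 5(23) = 167, not 166 — fails.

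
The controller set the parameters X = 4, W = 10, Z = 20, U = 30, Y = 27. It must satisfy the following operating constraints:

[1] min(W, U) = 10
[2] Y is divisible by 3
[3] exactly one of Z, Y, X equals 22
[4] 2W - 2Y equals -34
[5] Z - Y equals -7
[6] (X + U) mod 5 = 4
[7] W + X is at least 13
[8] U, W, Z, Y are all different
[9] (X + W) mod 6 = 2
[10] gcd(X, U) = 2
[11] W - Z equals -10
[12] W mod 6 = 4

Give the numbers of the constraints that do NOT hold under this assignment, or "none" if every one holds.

Constraint 3 does not hold.

[1] min(10, 30) = 10 — holds.
[2] 27 / 3 = 9, so 3 divides 27 — holds.
[3] Z=20, Y=27, X=4; 0 of them equal 22, not exactly one — does not hold.
[4] 2W - 2Y = 2(10) - 2(27) = -34 — holds.
[5] Z - Y = 20 - 27 = -7 — holds.
[6] X + U = 34; 34 mod 5 = 4 — holds.
[7] W + X = 10 + 4 = 14; 14 ≥ 13 — holds.
[8] values 30, 10, 20, 27 are pairwise distinct — holds.
[9] X + W = 14; 14 mod 6 = 2 — holds.
[10] gcd(4, 30) = 2 — holds.
[11] W - Z = 10 - 20 = -10 — holds.
[12] 10 mod 6 = 4 — holds.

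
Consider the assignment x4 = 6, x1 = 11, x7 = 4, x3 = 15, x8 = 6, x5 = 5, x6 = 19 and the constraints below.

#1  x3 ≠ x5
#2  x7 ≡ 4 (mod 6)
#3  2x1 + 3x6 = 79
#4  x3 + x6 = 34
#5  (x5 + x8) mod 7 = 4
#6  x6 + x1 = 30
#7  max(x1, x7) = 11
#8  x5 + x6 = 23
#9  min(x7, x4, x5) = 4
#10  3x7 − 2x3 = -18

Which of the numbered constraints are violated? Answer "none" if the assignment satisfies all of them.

#1 x3 = 15, x5 = 5; distinct — holds.
#2 4 mod 6 = 4 — holds.
#3 2x1 + 3x6 = 2(11) + 3(19) = 79 — holds.
#4 x3 + x6 = 15 + 19 = 34 — holds.
#5 x5 + x8 = 11; 11 mod 7 = 4 — holds.
#6 x6 + x1 = 19 + 11 = 30 — holds.
#7 max(11, 4) = 11 — holds.
#8 x5 + x6 = 5 + 19 = 24, not 23 — fails.
#9 min(4, 6, 5) = 4 — holds.
#10 3x7 − 2x3 = 3(4) − 2(15) = -18 — holds.

Constraint 8 is violated.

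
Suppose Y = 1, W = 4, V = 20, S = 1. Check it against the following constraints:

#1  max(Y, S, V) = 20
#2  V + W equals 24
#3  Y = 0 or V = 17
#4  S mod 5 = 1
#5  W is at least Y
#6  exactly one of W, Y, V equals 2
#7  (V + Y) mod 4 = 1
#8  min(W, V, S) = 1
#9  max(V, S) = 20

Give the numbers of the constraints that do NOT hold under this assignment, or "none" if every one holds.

#1 max(1, 1, 20) = 20 — holds.
#2 V + W = 20 + 4 = 24 — holds.
#3 Y = 1 ≠ 0 and V = 20 ≠ 17; both disjuncts false — fails.
#4 1 mod 5 = 1 — holds.
#5 W = 4, Y = 1; 4 ≥ 1 — holds.
#6 W=4, Y=1, V=20; 0 of them equal 2, not exactly one — fails.
#7 V + Y = 21; 21 mod 4 = 1 — holds.
#8 min(4, 20, 1) = 1 — holds.
#9 max(20, 1) = 20 — holds.

The assignment fails constraints 3 and 6.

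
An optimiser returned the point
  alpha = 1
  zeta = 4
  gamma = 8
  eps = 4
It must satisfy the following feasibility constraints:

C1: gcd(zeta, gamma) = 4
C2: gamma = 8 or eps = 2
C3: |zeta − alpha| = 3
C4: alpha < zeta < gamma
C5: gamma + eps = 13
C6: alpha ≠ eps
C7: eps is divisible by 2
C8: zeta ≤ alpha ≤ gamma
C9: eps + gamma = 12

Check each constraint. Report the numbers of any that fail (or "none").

Violated: 5 and 8.

C1: gcd(4, 8) = 4  yes
C2: gamma = 8 = 8 (first disjunct)  yes
C3: |4 − 1| = 3  yes
C4: values 1 < 4 < 8  yes
C5: gamma + eps = 8 + 4 = 12, not 13  no
C6: alpha = 1, eps = 4; distinct  yes
C7: 4 / 2 = 2, so 2 divides 4  yes
C8: values 4, 1, 8; zeta = 4 is not ≤ alpha = 1  no
C9: eps + gamma = 4 + 8 = 12  yes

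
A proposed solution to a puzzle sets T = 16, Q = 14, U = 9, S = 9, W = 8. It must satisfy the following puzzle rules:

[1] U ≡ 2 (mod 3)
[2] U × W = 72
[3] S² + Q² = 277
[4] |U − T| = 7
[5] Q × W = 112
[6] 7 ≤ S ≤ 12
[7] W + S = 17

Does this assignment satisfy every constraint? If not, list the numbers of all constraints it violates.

Constraint 1 does not hold.

[1] 9 mod 3 = 0, not 2 — does not hold.
[2] U × W = 9 × 8 = 72 — holds.
[3] S² + Q² = 9² + 14² = 81 + 196 = 277 — holds.
[4] |9 − 16| = 7 — holds.
[5] Q × W = 14 × 8 = 112 — holds.
[6] S = 9 lies in [7, 12] — holds.
[7] W + S = 8 + 9 = 17 — holds.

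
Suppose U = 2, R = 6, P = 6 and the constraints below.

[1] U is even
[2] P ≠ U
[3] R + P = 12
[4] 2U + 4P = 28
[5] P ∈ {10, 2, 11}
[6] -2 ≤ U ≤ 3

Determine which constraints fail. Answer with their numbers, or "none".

[1] U = 2 is even  yes
[2] P = 6, U = 2; distinct  yes
[3] R + P = 6 + 6 = 12  yes
[4] 2U + 4P = 2(2) + 4(6) = 28  yes
[5] P = 6 is not in {10, 2, 11}  no
[6] U = 2 lies in [-2, 3]  yes

Constraint 5 does not hold.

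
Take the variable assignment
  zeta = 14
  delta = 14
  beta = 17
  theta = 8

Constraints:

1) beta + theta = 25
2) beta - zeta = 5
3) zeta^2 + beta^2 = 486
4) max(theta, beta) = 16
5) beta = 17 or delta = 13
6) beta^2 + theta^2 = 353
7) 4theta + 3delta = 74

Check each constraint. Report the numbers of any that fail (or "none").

1) beta + theta = 17 + 8 = 25 — OK.
2) beta - zeta = 17 - 14 = 3, not 5 — violated.
3) zeta^2 + beta^2 = 14^2 + 17^2 = 196 + 289 = 485, not 486 — violated.
4) max(8, 17) = 17, not 16 — violated.
5) beta = 17 = 17 (first disjunct) — OK.
6) beta^2 + theta^2 = 17^2 + 8^2 = 289 + 64 = 353 — OK.
7) 4theta + 3delta = 4(8) + 3(14) = 74 — OK.

The assignment fails constraints 2, 3, and 4.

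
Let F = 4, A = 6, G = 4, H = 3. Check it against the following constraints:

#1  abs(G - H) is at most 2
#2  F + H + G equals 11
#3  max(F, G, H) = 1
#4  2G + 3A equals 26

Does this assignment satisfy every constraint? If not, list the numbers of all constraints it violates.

Constraint 3 is violated.

#1 abs(4 - 3) = 1; 1 ≤ 2  ✔
#2 F + H + G = 4 + 3 + 4 = 11  ✔
#3 max(4, 4, 3) = 4, not 1  ✘
#4 2G + 3A = 2(4) + 3(6) = 26  ✔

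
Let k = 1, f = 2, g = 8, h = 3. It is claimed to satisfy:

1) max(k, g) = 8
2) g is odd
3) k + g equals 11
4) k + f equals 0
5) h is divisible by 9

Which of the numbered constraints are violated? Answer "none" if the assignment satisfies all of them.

1) max(1, 8) = 8  holds
2) g = 8 is even  fails
3) k + g = 1 + 8 = 9, not 11  fails
4) k + f = 1 + 2 = 3, not 0  fails
5) 3 = 9*0 + 3, so 9 does not divide 3  fails

Constraints 2, 3, 4, 5 are violated.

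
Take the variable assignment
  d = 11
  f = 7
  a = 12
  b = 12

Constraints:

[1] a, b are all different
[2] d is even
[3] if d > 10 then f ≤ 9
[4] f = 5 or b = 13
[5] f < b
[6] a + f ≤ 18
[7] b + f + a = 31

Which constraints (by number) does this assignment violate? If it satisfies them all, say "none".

Constraints 1, 2, 4, and 6 do not hold.

[1] a = b = 12, not all different — violated.
[2] d = 11 is odd — violated.
[3] d = 11 > 10, so we need f ≤ 9; f = 7 ≤ 9 — OK.
[4] f = 7 ≠ 5 and b = 12 ≠ 13; both disjuncts false — violated.
[5] f = 7, b = 12; 7 < 12 — OK.
[6] a + f = 12 + 7 = 19; 19 > 18, bound 18 not met — violated.
[7] b + f + a = 12 + 7 + 12 = 31 — OK.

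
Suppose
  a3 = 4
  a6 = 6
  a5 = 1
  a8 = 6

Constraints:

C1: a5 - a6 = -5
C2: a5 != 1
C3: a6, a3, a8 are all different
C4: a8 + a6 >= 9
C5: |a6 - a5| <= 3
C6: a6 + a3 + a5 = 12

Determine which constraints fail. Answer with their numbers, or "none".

C1: a5 - a6 = 1 - 6 = -5 — holds.
C2: a5 = 1, but 1 is required to differ — does not hold.
C3: a6 = a8 = 6, not all different — does not hold.
C4: a8 + a6 = 6 + 6 = 12; 12 ≥ 9 — holds.
C5: |6 - 1| = 5; 5 > 3, exceeds bound 3 — does not hold.
C6: a6 + a3 + a5 = 6 + 4 + 1 = 11, not 12 — does not hold.

Constraints 2, 3, 5, 6 are violated.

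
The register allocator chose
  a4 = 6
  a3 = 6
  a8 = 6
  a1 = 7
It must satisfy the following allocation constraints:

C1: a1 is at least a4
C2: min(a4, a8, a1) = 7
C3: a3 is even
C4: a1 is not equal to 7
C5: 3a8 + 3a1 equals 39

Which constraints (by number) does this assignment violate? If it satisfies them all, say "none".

C1: a1 = 7, a4 = 6; 7 ≥ 6 — holds.
C2: min(6, 6, 7) = 6, not 7 — fails.
C3: a3 = 6 is even — holds.
C4: a1 = 7, but 7 is required to differ — fails.
C5: 3a8 + 3a1 = 3(6) + 3(7) = 39 — holds.

No — constraints 2 and 4 are not satisfied.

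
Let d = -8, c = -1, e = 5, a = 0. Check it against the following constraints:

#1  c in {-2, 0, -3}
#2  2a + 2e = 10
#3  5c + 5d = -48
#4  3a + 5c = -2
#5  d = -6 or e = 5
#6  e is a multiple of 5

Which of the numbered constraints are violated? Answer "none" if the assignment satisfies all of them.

#1 c = -1 is not in {-2, 0, -3} — does not hold.
#2 2a + 2e = 2(0) + 2(5) = 10 — holds.
#3 5c + 5d = 5(-1) + 5(-8) = -45, not -48 — does not hold.
#4 3a + 5c = 3(0) + 5(-1) = -5, not -2 — does not hold.
#5 d = -8 ≠ -6, but e = 5 = 5 (second disjunct) — holds.
#6 5 / 5 = 1, so 5 divides 5 — holds.

Constraints 1, 3, and 4 do not hold.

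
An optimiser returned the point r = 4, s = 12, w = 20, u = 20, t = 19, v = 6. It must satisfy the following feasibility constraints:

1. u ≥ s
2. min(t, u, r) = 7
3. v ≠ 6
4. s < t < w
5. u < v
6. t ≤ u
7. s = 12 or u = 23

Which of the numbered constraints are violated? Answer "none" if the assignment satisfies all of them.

Constraints 2, 3, 5 do not hold.

1. u = 20, s = 12; 20 ≥ 12 — OK.
2. min(19, 20, 4) = 4, not 7 — violated.
3. v = 6, but 6 is required to differ — violated.
4. values 12 < 19 < 20 — OK.
5. u = 20, v = 6; 20 ≥ 6 (want <) — violated.
6. t = 19, u = 20; 19 ≤ 20 — OK.
7. s = 12 = 12 (first disjunct) — OK.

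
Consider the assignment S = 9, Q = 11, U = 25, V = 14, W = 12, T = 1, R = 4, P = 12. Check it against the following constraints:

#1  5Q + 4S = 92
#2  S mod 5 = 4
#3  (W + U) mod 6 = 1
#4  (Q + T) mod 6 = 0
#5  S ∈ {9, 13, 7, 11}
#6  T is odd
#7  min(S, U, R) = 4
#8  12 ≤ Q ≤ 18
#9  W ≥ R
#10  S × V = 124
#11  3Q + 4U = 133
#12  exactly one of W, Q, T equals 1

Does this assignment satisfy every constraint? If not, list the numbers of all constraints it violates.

Violated: 1, 8, and 10.

#1 5Q + 4S = 5(11) + 4(9) = 91, not 92 — fails.
#2 9 mod 5 = 4 — holds.
#3 W + U = 37; 37 mod 6 = 1 — holds.
#4 Q + T = 12; 12 mod 6 = 0 — holds.
#5 S = 9 is in {9, 13, 7, 11} — holds.
#6 T = 1 is odd — holds.
#7 min(9, 25, 4) = 4 — holds.
#8 Q = 11 is outside [12, 18] — fails.
#9 W = 12, R = 4; 12 ≥ 4 — holds.
#10 S × V = 9 × 14 = 126, not 124 — fails.
#11 3Q + 4U = 3(11) + 4(25) = 133 — holds.
#12 W=12, Q=11, T=1; 1 of them equals 1 — holds.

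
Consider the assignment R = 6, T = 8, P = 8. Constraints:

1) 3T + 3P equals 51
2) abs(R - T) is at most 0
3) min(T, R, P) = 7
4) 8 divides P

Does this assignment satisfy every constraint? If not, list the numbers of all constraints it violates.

Violated: 1, 2, 3.

1) 3T + 3P = 3(8) + 3(8) = 48, not 51  ✗
2) abs(6 - 8) = 2; 2 > 0, exceeds bound 0  ✗
3) min(8, 6, 8) = 6, not 7  ✗
4) 8 / 8 = 1, so 8 divides 8  ✓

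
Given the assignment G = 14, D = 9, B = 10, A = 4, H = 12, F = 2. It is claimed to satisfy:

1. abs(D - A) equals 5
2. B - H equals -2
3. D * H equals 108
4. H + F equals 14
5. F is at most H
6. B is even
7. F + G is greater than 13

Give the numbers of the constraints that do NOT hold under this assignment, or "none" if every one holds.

Yes — all constraints hold.

1. abs(9 - 4) = 5 — holds.
2. B - H = 10 - 12 = -2 — holds.
3. D * H = 9 * 12 = 108 — holds.
4. H + F = 12 + 2 = 14 — holds.
5. F = 2, H = 12; 2 ≤ 12 — holds.
6. B = 10 is even — holds.
7. F + G = 2 + 14 = 16; 16 > 13 — holds.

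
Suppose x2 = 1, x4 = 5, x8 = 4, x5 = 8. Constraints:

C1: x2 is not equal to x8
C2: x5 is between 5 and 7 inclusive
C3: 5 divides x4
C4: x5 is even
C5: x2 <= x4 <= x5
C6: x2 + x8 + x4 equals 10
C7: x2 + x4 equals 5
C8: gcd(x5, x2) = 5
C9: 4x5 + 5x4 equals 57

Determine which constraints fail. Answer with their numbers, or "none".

The assignment fails constraints 2, 7, 8.

C1: x2 = 1, x8 = 4; distinct  true
C2: x5 = 8 is outside [5, 7]  false
C3: 5 / 5 = 1, so 5 divides 5  true
C4: x5 = 8 is even  true
C5: values 1 <= 5 <= 8  true
C6: x2 + x8 + x4 = 1 + 4 + 5 = 10  true
C7: x2 + x4 = 1 + 5 = 6, not 5  false
C8: gcd(8, 1) = 1, not 5  false
C9: 4x5 + 5x4 = 4(8) + 5(5) = 57  true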